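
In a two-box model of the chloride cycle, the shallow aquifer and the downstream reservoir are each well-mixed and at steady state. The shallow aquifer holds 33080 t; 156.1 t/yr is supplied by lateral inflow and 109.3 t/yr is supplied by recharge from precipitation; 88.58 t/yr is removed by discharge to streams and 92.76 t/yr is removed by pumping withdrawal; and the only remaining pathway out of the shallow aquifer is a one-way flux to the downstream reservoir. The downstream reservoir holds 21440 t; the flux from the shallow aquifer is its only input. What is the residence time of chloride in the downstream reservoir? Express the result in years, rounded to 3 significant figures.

Balance the shallow aquifer: ΣF_in = 156.1 + 109.3 = 265.40 t/yr.
Flux to the downstream reservoir = ΣF_in − (88.58 + 92.76) = 84.060 t/yr.
At steady state the output of the downstream reservoir equals its input, 84.060 t/yr.
τ = M / F = 21440 / 84.060 = 255.1 yr.

255 yr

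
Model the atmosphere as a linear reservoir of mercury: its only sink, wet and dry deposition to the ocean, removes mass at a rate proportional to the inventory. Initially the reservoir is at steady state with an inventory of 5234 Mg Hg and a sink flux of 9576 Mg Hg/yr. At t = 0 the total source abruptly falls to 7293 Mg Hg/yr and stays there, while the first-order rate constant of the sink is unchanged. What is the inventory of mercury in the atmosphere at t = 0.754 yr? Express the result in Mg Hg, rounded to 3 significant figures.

τ = M₀/F₀ = 5234/9576 = 0.5466 yr; rate constant k = 1/τ.
New steady state M_∞ = F₁/k = F₁·τ = 7293 × 0.5466 = 3986.2 Mg Hg.
M(t) = M_∞ + (M₀ − M_∞)·e^(−t/τ); t/τ = 0.754/0.5466 = 1.380, so e^(−t/τ) = 0.2517.
M(t) = 3986.2 + 1248 × 0.2517 = 4300.3 Mg Hg.

4300 Mg Hg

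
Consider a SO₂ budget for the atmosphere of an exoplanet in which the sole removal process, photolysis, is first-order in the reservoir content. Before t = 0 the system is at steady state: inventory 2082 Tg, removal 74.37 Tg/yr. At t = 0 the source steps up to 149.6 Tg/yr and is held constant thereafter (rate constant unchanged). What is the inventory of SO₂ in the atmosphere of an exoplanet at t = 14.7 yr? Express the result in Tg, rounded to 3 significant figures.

Residence time τ = M₀/F₀ = 28.00 yr. The eventual steady state is M_∞ = M₀·(F₁/F₀) = 2082 × 149.6/74.37 = 4188.1 Tg.
The anomaly ΔM(t) = M(t) − M_∞ decays as ΔM₀·e^(−t/τ) with ΔM₀ = 2082 − 4188.1 = −2106 Tg.
At t = 14.7 yr, e^(−t/τ) = e^(−0.5251) = 0.5915, so ΔM = −1246 Tg and M = 4188.1 − 1246 = 2942.3 Tg.

2940 Tg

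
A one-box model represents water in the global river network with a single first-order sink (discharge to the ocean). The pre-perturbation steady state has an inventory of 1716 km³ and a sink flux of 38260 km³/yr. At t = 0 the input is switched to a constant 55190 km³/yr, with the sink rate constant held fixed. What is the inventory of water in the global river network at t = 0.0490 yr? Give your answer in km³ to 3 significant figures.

τ = M₀/F₀ = 1716/38260 = 0.04485 yr; rate constant k = 1/τ.
New steady state M_∞ = F₁/k = F₁·τ = 55190 × 0.04485 = 2475.3 km³.
M(t) = M_∞ + (M₀ − M_∞)·e^(−t/τ); t/τ = 0.0490/0.04485 = 1.093, so e^(−t/τ) = 0.3354.
M(t) = 2475.3 − 759.3 × 0.3354 = 2220.7 km³.

2220 km³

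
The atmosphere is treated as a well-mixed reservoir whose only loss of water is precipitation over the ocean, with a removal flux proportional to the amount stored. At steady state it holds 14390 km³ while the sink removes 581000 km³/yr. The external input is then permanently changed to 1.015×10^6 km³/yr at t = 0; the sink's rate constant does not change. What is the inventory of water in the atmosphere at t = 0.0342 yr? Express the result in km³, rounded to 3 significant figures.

22400 km³

The sink rate constant is k = F₀/M₀ = 581000/14390 = 40.38 yr⁻¹.
Solving dM/dt = F₁ − kM with M(0) = M₀ gives M(t) = F₁/k + (M₀ − F₁/k)·e^(−kt).
F₁/k = 1.015×10^6/40.38 = 25139 km³; kt = 40.38 × 0.0342 = 1.381, e^(−kt) = 0.2514.
M(0.0342) = 25139 + (14390 − 25139) × 0.2514 = 25139 − 2702 = 22437 km³.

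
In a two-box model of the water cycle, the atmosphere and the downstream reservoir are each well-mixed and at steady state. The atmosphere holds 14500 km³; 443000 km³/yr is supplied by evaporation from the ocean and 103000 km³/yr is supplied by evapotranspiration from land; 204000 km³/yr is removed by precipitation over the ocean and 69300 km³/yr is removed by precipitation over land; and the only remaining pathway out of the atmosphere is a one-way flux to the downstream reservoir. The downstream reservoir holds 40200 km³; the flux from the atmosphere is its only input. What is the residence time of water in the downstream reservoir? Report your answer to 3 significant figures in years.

Balance the atmosphere: ΣF_in = 443000 + 103000 = 546000 km³/yr.
Flux to the downstream reservoir = ΣF_in − (204000 + 69300) = 272700 km³/yr.
At steady state the output of the downstream reservoir equals its input, 272700 km³/yr.
τ = M / F = 40200 / 272700 = 0.1474 yr.

0.147 yr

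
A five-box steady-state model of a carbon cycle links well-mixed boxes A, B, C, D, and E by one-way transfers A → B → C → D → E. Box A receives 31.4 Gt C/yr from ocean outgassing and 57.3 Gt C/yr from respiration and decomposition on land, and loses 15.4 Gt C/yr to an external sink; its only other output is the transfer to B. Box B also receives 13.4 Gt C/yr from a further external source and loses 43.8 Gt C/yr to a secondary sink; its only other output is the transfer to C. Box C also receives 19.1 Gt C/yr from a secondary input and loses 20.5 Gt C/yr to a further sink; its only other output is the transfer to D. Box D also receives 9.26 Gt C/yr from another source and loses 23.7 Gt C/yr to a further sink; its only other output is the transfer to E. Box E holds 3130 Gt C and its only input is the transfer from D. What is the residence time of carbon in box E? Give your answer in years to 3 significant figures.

Box A: F(A→B) = (31.4 + 57.3) − 15.4 = 73.300 Gt C/yr.
Box B: F(B→C) = (73.300 + 13.4) − 43.8 = 42.900 Gt C/yr.
Box C: F(C→D) = (42.900 + 19.1) − 20.5 = 41.500 Gt C/yr.
Box D: F(D→E) = (41.500 + 9.26) − 23.7 = 27.060 Gt C/yr.
Box E throughput = its input = 27.060 Gt C/yr; τ = 3130 / 27.060 = 115.7 yr.

116 yr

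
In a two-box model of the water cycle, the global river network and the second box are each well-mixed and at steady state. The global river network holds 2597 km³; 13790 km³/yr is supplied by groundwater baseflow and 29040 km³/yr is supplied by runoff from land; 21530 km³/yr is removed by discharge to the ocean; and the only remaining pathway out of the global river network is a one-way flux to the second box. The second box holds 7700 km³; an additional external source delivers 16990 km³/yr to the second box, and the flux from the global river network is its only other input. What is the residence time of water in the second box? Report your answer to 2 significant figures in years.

0.20 yr

Balance the global river network: ΣF_in = 13790 + 29040 = 42830 km³/yr.
Flux to the second box = ΣF_in − (21530) = 21300 km³/yr.
Total input to the second box = 21300 + 16990 = 38290 km³/yr; at steady state this equals its total output.
τ = M / F = 7700 / 38290 = 0.2011 yr.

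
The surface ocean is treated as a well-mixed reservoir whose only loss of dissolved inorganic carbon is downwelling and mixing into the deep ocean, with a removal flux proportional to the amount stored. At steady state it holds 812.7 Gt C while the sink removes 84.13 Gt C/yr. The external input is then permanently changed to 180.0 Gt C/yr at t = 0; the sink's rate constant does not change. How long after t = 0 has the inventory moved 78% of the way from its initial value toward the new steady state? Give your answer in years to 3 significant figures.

14.6 yr

τ = M₀/F₀ = 812.7/84.13 = 9.660 yr.
The remaining gap fraction is e^(−t/τ); 78% covered ⇒ e^(−t/τ) = 0.220.
t = −τ ln(0.220) = 9.660 × 1.514 = 14.63 yr.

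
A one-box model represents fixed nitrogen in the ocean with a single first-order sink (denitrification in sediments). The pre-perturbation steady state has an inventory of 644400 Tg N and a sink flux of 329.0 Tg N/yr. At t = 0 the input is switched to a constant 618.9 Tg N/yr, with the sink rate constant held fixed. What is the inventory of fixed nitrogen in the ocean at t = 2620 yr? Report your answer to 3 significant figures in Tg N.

1.06×10^6 Tg N

τ = M₀/F₀ = 644400/329.0 = 1959 yr; rate constant k = 1/τ.
New steady state M_∞ = F₁/k = F₁·τ = 618.9 × 1959 = 1.2122×10^6 Tg N.
M(t) = M_∞ + (M₀ − M_∞)·e^(−t/τ); t/τ = 2620/1959 = 1.338, so e^(−t/τ) = 0.2625.
M(t) = 1.2122×10^6 − 567800 × 0.2625 = 1.0632×10^6 Tg N.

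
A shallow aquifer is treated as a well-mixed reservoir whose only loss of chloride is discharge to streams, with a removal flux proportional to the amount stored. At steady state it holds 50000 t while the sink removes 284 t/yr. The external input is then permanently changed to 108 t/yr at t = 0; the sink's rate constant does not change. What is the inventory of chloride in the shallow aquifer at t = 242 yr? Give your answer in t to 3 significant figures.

Residence time τ = M₀/F₀ = 176.1 yr. The eventual steady state is M_∞ = M₀·(F₁/F₀) = 50000 × 108/284 = 19014 t.
The anomaly ΔM(t) = M(t) − M_∞ decays as ΔM₀·e^(−t/τ) with ΔM₀ = 50000 − 19014 = 30990 t.
At t = 242 yr, e^(−t/τ) = e^(−1.375) = 0.2530, so ΔM = 7838 t and M = 19014 + 7838 = 26852 t.

26900 t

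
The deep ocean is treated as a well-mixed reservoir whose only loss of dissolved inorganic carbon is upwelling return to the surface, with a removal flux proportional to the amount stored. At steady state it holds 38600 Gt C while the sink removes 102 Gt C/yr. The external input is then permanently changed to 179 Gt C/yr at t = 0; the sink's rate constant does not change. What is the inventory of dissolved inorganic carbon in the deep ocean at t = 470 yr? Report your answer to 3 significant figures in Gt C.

59300 Gt C

The sink rate constant is k = F₀/M₀ = 102/38600 = 0.002642 yr⁻¹.
Solving dM/dt = F₁ − kM with M(0) = M₀ gives M(t) = F₁/k + (M₀ − F₁/k)·e^(−kt).
F₁/k = 179/0.002642 = 67739 Gt C; kt = 0.002642 × 470 = 1.242, e^(−kt) = 0.2888.
M(470) = 67739 + (38600 − 67739) × 0.2888 = 67739 − 8416 = 59323 Gt C.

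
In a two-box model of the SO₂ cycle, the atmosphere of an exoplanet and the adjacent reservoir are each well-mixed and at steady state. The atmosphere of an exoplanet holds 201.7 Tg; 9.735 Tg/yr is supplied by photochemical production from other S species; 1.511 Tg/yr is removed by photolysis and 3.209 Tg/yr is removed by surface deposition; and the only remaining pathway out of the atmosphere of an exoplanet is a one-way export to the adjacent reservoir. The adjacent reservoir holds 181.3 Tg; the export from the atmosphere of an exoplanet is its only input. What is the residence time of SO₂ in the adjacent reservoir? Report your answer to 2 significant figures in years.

Balance the atmosphere of an exoplanet: ΣF_in = 9.7350 Tg/yr.
Export to the adjacent reservoir = ΣF_in − (1.511 + 3.209) = 5.0150 Tg/yr.
At steady state the output of the adjacent reservoir equals its input, 5.0150 Tg/yr.
τ = M / F = 181.3 / 5.0150 = 36.15 yr.

36 yr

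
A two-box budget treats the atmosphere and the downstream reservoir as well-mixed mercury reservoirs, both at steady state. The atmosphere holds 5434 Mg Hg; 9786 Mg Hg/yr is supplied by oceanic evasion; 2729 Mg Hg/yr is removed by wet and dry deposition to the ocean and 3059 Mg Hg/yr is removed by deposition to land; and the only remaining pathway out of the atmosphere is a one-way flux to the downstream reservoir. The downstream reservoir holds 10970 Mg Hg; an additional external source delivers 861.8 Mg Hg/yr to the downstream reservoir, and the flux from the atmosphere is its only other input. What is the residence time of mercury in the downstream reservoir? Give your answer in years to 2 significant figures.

Balance the atmosphere: ΣF_in = 9786.0 Mg Hg/yr.
Flux to the downstream reservoir = ΣF_in − (2729 + 3059) = 3998.0 Mg Hg/yr.
Total input to the downstream reservoir = 3998.0 + 861.8 = 4859.8 Mg Hg/yr; at steady state this equals its total output.
τ = M / F = 10970 / 4859.8 = 2.257 yr.

2.3 yr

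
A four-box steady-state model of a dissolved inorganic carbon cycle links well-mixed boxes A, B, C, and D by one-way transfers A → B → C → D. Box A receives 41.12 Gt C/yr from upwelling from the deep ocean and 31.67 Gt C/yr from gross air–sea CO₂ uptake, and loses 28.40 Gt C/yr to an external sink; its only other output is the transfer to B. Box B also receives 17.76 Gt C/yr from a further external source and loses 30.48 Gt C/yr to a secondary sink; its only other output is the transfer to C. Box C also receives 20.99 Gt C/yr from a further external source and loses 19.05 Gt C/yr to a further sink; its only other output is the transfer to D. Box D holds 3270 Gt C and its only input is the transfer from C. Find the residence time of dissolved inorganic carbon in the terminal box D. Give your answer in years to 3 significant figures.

Box A: F(A→B) = (41.12 + 31.67) − 28.40 = 44.390 Gt C/yr.
Box B: F(B→C) = (44.390 + 17.76) − 30.48 = 31.670 Gt C/yr.
Box C: F(C→D) = (31.670 + 20.99) − 19.05 = 33.610 Gt C/yr.
Box D throughput = its input = 33.610 Gt C/yr; τ = 3270 / 33.610 = 97.29 yr.

97.3 yr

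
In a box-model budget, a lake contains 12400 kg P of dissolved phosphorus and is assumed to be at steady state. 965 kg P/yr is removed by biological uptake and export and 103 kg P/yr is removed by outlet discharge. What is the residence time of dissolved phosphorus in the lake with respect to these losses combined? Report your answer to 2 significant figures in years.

12 yr

Total removal = 965.0 + 103.0 = 1068.0 kg P/yr.
τ = M / ΣF_out = 12400 / 1068.0 = 11.61 yr.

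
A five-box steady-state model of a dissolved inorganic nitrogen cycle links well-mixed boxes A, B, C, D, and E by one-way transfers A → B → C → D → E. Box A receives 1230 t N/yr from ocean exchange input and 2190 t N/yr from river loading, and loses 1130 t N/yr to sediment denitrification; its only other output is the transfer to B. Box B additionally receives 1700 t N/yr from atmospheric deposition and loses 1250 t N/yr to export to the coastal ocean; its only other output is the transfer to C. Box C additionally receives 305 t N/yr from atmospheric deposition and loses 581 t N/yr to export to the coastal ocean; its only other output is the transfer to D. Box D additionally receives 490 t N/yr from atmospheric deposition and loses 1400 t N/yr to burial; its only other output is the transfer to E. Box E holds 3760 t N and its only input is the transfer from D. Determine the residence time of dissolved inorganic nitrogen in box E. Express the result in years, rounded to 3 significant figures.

Box A: F(A→B) = (1230 + 2190) − 1130 = 2290.0 t N/yr.
Box B: F(B→C) = (2290.0 + 1700) − 1250 = 2740.0 t N/yr.
Box C: F(C→D) = (2740.0 + 305) − 581 = 2464.0 t N/yr.
Box D: F(D→E) = (2464.0 + 490) − 1400 = 1554.0 t N/yr.
Box E throughput = its input = 1554.0 t N/yr; τ = 3760 / 1554.0 = 2.420 yr.

2.42 yr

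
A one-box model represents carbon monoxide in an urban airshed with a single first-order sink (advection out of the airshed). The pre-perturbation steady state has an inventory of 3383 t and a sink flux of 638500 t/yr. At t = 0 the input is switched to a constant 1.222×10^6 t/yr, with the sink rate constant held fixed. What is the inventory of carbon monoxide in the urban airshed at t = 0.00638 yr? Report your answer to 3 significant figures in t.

τ = M₀/F₀ = 3383/638500 = 0.005298 yr; rate constant k = 1/τ.
New steady state M_∞ = F₁/k = F₁·τ = 1.222×10^6 × 0.005298 = 6474.6 t.
M(t) = M_∞ + (M₀ − M_∞)·e^(−t/τ); t/τ = 0.00638/0.005298 = 1.204, so e^(−t/τ) = 0.2999.
M(t) = 6474.6 − 3092 × 0.2999 = 5547.3 t.

5550 t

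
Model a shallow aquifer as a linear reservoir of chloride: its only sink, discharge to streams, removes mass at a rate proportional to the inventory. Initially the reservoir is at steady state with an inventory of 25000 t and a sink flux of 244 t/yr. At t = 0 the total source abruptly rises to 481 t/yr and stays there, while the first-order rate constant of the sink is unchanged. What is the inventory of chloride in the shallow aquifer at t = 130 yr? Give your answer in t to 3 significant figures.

42500 t

Residence time τ = M₀/F₀ = 102.5 yr. The eventual steady state is M_∞ = M₀·(F₁/F₀) = 25000 × 481/244 = 49283 t.
The anomaly ΔM(t) = M(t) − M_∞ decays as ΔM₀·e^(−t/τ) with ΔM₀ = 25000 − 49283 = −24280 t.
At t = 130 yr, e^(−t/τ) = e^(−1.269) = 0.2812, so ΔM = −6828 t and M = 49283 − 6828 = 42455 t.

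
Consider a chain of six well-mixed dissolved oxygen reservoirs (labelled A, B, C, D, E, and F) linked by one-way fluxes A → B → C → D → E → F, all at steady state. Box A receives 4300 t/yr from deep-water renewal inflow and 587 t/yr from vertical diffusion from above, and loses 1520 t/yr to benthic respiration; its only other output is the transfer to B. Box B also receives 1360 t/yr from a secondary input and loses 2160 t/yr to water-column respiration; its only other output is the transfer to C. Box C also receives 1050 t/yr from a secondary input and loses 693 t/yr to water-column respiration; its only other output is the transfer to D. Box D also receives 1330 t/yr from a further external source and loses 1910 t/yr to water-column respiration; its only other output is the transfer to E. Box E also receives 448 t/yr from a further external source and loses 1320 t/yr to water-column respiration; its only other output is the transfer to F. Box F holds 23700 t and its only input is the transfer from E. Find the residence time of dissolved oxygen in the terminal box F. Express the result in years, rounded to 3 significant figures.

Box A: F(A→B) = (4300 + 587) − 1520 = 3367.0 t/yr.
Box B: F(B→C) = (3367.0 + 1360) − 2160 = 2567.0 t/yr.
Box C: F(C→D) = (2567.0 + 1050) − 693 = 2924.0 t/yr.
Box D: F(D→E) = (2924.0 + 1330) − 1910 = 2344.0 t/yr.
Box E: F(E→F) = (2344.0 + 448) − 1320 = 1472.0 t/yr.
Box F throughput = its input = 1472.0 t/yr; τ = 23700 / 1472.0 = 16.10 yr.

16.1 yr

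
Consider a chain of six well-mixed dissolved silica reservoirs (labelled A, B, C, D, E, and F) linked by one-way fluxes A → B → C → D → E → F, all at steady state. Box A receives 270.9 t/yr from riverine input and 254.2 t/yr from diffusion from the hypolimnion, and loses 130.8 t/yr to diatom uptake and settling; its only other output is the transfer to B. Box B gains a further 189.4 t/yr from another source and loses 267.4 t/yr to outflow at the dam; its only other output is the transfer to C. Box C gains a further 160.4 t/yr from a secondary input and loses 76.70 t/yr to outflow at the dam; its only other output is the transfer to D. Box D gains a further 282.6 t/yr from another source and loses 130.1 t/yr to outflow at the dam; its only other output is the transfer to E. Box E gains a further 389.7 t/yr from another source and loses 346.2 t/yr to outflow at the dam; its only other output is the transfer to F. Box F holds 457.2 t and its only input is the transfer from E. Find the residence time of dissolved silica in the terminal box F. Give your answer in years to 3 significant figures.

Box A: F(A→B) = (270.9 + 254.2) − 130.8 = 394.30 t/yr.
Box B: F(B→C) = (394.30 + 189.4) − 267.4 = 316.30 t/yr.
Box C: F(C→D) = (316.30 + 160.4) − 76.70 = 400.00 t/yr.
Box D: F(D→E) = (400.00 + 282.6) − 130.1 = 552.50 t/yr.
Box E: F(E→F) = (552.50 + 389.7) − 346.2 = 596.00 t/yr.
Box F throughput = its input = 596.00 t/yr; τ = 457.2 / 596.00 = 0.7671 yr.

0.767 yr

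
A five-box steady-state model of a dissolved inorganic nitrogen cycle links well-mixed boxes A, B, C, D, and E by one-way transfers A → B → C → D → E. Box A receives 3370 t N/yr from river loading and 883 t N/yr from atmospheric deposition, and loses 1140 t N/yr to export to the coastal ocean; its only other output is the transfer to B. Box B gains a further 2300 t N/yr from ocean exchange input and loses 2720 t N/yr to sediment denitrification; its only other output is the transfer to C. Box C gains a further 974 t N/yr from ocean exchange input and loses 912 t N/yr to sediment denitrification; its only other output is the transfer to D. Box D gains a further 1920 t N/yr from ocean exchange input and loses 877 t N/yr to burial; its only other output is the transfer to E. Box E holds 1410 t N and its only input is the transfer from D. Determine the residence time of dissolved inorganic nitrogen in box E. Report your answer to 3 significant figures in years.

0.371 yr

Box A: F(A→B) = (3370 + 883) − 1140 = 3113.0 t N/yr.
Box B: F(B→C) = (3113.0 + 2300) − 2720 = 2693.0 t N/yr.
Box C: F(C→D) = (2693.0 + 974) − 912 = 2755.0 t N/yr.
Box D: F(D→E) = (2755.0 + 1920) − 877 = 3798.0 t N/yr.
Box E throughput = its input = 3798.0 t N/yr; τ = 1410 / 3798.0 = 0.3712 yr.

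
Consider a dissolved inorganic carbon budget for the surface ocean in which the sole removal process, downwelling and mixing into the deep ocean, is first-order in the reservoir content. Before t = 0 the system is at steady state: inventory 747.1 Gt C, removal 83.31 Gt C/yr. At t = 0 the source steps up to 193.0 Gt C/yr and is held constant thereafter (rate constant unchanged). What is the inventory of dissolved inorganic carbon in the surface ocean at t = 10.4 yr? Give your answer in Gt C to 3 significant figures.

1420 Gt C

Residence time τ = M₀/F₀ = 8.968 yr. The eventual steady state is M_∞ = M₀·(F₁/F₀) = 747.1 × 193.0/83.31 = 1730.8 Gt C.
The anomaly ΔM(t) = M(t) − M_∞ decays as ΔM₀·e^(−t/τ) with ΔM₀ = 747.1 − 1730.8 = −983.7 Gt C.
At t = 10.4 yr, e^(−t/τ) = e^(−1.160) = 0.3136, so ΔM = −308.5 Gt C and M = 1730.8 − 308.5 = 1422.3 Gt C.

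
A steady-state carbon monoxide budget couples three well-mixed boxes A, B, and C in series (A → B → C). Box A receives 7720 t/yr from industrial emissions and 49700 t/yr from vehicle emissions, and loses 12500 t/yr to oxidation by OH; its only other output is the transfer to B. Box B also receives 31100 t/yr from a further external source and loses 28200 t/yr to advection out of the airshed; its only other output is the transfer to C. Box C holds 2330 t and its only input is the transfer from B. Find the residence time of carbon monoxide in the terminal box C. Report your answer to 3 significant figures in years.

Box A: F(A→B) = (7720 + 49700) − 12500 = 44920 t/yr.
Box B: F(B→C) = (44920 + 31100) − 28200 = 47820 t/yr.
Box C throughput = its input = 47820 t/yr; τ = 2330 / 47820 = 0.04872 yr.

0.0487 yr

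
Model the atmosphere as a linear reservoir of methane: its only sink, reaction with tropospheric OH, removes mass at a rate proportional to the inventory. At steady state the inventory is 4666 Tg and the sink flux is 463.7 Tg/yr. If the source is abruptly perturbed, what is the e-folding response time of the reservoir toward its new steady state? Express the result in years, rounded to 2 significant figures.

10 yr

For a linear reservoir the response time equals the residence time τ = M/F.
τ = 4666 / 463.7 = 10.06 yr.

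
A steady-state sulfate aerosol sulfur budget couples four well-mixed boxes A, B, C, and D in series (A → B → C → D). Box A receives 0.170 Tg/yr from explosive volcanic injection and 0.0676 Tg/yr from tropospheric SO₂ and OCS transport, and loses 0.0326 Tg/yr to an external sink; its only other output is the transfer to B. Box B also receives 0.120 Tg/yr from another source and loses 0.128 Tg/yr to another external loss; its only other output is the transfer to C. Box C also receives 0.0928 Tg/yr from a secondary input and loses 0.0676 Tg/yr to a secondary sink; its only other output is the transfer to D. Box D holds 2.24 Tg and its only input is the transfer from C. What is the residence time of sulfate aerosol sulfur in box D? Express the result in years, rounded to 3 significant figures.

Box A: F(A→B) = (0.170 + 0.0676) − 0.0326 = 0.20500 Tg/yr.
Box B: F(B→C) = (0.20500 + 0.120) − 0.128 = 0.19700 Tg/yr.
Box C: F(C→D) = (0.19700 + 0.0928) − 0.0676 = 0.22220 Tg/yr.
Box D throughput = its input = 0.22220 Tg/yr; τ = 2.24 / 0.22220 = 10.08 yr.

10.1 yr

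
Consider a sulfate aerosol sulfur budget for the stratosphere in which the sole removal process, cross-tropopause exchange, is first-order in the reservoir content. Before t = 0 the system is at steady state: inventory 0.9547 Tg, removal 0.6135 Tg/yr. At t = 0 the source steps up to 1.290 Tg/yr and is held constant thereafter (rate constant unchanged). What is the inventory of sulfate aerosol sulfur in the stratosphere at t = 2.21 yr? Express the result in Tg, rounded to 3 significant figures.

1.75 Tg

τ = M₀/F₀ = 0.9547/0.6135 = 1.556 yr; rate constant k = 1/τ.
New steady state M_∞ = F₁/k = F₁·τ = 1.290 × 1.556 = 2.0074 Tg.
M(t) = M_∞ + (M₀ − M_∞)·e^(−t/τ); t/τ = 2.21/1.556 = 1.420, so e^(−t/τ) = 0.2417.
M(t) = 2.0074 − 1.053 × 0.2417 = 1.7530 Tg.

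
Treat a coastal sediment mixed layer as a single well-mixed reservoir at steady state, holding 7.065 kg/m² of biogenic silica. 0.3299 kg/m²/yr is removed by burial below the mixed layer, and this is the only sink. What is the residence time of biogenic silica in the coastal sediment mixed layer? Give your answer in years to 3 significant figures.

21.4 yr

τ = M / F = 7.065 / 0.3299 = 21.42 yr.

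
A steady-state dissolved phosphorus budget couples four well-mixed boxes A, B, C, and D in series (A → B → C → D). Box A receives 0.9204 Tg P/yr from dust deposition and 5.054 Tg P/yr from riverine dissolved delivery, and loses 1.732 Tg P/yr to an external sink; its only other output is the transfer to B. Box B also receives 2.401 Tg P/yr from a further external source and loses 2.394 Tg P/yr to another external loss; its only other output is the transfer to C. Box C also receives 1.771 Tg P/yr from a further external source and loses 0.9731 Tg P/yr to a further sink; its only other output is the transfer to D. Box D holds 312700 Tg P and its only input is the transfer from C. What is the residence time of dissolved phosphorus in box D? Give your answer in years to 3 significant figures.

62000 yr

Box A: F(A→B) = (0.9204 + 5.054) − 1.732 = 4.2424 Tg P/yr.
Box B: F(B→C) = (4.2424 + 2.401) − 2.394 = 4.2494 Tg P/yr.
Box C: F(C→D) = (4.2494 + 1.771) − 0.9731 = 5.0473 Tg P/yr.
Box D throughput = its input = 5.0473 Tg P/yr; τ = 312700 / 5.0473 = 61950 yr.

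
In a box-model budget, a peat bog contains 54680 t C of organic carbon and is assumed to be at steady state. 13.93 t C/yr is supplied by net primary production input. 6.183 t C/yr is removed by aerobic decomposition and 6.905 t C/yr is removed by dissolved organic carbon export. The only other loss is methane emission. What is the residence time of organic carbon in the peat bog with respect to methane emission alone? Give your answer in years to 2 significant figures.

At steady state ΣF_in = ΣF_out.
ΣF_in = 13.930 t C/yr.
Methane emission flux = ΣF_in − (6.183 + 6.905) = 13.930 − 13.09 = 0.8420 t C/yr.
τ = M / F = 54680 / 0.8420 = 64940 yr.

65000 yr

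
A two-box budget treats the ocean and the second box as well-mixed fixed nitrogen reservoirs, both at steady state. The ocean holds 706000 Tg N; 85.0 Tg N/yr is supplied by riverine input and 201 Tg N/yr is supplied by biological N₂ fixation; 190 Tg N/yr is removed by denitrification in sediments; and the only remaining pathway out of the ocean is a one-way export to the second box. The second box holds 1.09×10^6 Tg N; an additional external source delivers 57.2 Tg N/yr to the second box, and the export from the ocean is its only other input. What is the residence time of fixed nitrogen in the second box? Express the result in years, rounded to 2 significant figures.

7100 yr

Balance the ocean: ΣF_in = 85.0 + 201 = 286.00 Tg N/yr.
Export to the second box = ΣF_in − (190) = 96.000 Tg N/yr.
Total input to the second box = 96.000 + 57.2 = 153.20 Tg N/yr; at steady state this equals its total output.
τ = M / F = 1.09×10^6 / 153.20 = 7115 yr.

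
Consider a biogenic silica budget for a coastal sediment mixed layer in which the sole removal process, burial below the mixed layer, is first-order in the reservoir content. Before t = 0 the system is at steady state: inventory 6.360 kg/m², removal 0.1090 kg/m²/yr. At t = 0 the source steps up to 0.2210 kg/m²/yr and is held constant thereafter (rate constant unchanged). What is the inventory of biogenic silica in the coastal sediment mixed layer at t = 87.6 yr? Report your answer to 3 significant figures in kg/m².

11.4 kg/m²

Residence time τ = M₀/F₀ = 58.35 yr. The eventual steady state is M_∞ = M₀·(F₁/F₀) = 6.360 × 0.2210/0.1090 = 12.895 kg/m².
The anomaly ΔM(t) = M(t) − M_∞ decays as ΔM₀·e^(−t/τ) with ΔM₀ = 6.360 − 12.895 = −6.535 kg/m².
At t = 87.6 yr, e^(−t/τ) = e^(−1.501) = 0.2228, so ΔM = −1.456 kg/m² and M = 12.895 − 1.456 = 11.439 kg/m².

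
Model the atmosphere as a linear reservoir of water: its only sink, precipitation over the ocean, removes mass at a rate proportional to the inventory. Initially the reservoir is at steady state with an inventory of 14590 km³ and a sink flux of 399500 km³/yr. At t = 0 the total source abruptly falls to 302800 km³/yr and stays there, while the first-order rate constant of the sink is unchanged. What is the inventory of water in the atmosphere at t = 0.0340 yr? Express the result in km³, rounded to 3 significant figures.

12500 km³

Residence time τ = M₀/F₀ = 0.03652 yr. The eventual steady state is M_∞ = M₀·(F₁/F₀) = 14590 × 302800/399500 = 11058 km³.
The anomaly ΔM(t) = M(t) − M_∞ decays as ΔM₀·e^(−t/τ) with ΔM₀ = 14590 − 11058 = 3532 km³.
At t = 0.0340 yr, e^(−t/τ) = e^(−0.9310) = 0.3942, so ΔM = 1392 km³ and M = 11058 + 1392 = 12450 km³.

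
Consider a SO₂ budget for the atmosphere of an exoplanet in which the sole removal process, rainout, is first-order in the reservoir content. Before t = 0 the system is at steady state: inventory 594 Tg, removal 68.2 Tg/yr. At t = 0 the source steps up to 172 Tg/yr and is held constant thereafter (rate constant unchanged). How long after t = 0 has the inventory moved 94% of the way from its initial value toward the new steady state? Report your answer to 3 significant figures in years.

τ = M₀/F₀ = 594/68.2 = 8.710 yr.
The remaining gap fraction is e^(−t/τ); 94% covered ⇒ e^(−t/τ) = 0.0600.
t = −τ ln(0.0600) = 8.710 × 2.813 = 24.50 yr.

24.5 yr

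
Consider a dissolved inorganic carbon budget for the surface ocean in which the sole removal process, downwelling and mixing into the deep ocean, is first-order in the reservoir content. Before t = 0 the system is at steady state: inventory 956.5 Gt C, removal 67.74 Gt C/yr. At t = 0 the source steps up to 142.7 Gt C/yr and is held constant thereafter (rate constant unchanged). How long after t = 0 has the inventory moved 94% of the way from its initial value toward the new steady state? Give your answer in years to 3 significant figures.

τ = M₀/F₀ = 956.5/67.74 = 14.12 yr.
The remaining gap fraction is e^(−t/τ); 94% covered ⇒ e^(−t/τ) = 0.0600.
t = −τ ln(0.0600) = 14.12 × 2.813 = 39.73 yr.

39.7 yr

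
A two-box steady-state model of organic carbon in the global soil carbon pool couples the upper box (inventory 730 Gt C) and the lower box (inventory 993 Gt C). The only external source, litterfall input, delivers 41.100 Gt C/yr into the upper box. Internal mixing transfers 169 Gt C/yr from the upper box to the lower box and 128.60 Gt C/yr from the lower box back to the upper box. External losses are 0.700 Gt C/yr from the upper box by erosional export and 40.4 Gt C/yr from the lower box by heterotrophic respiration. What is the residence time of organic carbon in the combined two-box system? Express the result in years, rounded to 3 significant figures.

For the system as a whole, the A↔B exchange is internal and contributes nothing to the throughput; only the external sinks remove mass.
M_total = 730 + 993 = 1723.0 Gt C.
ΣF_external_out = 0.700 + 40.4 = 41.100 Gt C/yr.
τ = M_total / ΣF_ext = 1723.0 / 41.100 = 41.92 yr.

41.9 yr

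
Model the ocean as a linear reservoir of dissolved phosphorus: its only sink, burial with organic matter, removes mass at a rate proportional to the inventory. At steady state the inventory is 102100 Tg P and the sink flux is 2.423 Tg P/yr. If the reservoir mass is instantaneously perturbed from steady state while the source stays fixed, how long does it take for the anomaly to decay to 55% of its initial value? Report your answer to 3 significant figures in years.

25200 yr

For a linear reservoir the anomaly decays as exp(−t/τ) with τ = M/F = 102100/2.423 = 42140 yr.
exp(−t/τ) = 0.55 ⇒ t = −τ ln(0.55) = 42140 × 0.5978 = 25190 yr.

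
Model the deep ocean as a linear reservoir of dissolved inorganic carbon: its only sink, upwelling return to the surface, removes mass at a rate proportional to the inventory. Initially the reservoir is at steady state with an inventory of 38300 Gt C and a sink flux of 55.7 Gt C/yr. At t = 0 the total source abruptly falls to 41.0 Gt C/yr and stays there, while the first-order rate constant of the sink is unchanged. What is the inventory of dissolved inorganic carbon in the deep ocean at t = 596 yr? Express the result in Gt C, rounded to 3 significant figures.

32400 Gt C

τ = M₀/F₀ = 38300/55.7 = 687.6 yr; rate constant k = 1/τ.
New steady state M_∞ = F₁/k = F₁·τ = 41.0 × 687.6 = 28192 Gt C.
M(t) = M_∞ + (M₀ − M_∞)·e^(−t/τ); t/τ = 596/687.6 = 0.8668, so e^(−t/τ) = 0.4203.
M(t) = 28192 + 10110 × 0.4203 = 32441 Gt C.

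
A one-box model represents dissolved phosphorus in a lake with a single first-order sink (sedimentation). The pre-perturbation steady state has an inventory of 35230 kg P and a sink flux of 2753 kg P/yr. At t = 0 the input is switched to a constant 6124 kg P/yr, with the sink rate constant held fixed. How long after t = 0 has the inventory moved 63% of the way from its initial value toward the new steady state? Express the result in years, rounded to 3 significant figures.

12.7 yr

τ = M₀/F₀ = 35230/2753 = 12.80 yr.
The remaining gap fraction is e^(−t/τ); 63% covered ⇒ e^(−t/τ) = 0.370.
t = −τ ln(0.370) = 12.80 × 0.9943 = 12.72 yr.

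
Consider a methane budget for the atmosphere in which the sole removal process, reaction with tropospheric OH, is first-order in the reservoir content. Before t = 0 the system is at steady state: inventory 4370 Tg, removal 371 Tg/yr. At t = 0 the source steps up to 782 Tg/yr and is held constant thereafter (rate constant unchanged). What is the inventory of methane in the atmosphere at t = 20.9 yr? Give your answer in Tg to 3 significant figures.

8390 Tg

The sink rate constant is k = F₀/M₀ = 371/4370 = 0.08490 yr⁻¹.
Solving dM/dt = F₁ − kM with M(0) = M₀ gives M(t) = F₁/k + (M₀ − F₁/k)·e^(−kt).
F₁/k = 782/0.08490 = 9211.2 Tg; kt = 0.08490 × 20.9 = 1.774, e^(−kt) = 0.1696.
M(20.9) = 9211.2 + (4370 − 9211.2) × 0.1696 = 9211.2 − 821.0 = 8390.1 Tg.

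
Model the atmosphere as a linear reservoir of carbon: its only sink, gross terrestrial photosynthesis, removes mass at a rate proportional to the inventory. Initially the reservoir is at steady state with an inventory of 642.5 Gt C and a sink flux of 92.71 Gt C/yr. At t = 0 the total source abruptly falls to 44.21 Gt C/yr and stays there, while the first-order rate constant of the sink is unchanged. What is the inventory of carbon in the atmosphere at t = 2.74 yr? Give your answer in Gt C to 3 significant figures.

533 Gt C

τ = M₀/F₀ = 642.5/92.71 = 6.930 yr; rate constant k = 1/τ.
New steady state M_∞ = F₁/k = F₁·τ = 44.21 × 6.930 = 306.38 Gt C.
M(t) = M_∞ + (M₀ − M_∞)·e^(−t/τ); t/τ = 2.74/6.930 = 0.3954, so e^(−t/τ) = 0.6734.
M(t) = 306.38 + 336.1 × 0.6734 = 532.74 Gt C.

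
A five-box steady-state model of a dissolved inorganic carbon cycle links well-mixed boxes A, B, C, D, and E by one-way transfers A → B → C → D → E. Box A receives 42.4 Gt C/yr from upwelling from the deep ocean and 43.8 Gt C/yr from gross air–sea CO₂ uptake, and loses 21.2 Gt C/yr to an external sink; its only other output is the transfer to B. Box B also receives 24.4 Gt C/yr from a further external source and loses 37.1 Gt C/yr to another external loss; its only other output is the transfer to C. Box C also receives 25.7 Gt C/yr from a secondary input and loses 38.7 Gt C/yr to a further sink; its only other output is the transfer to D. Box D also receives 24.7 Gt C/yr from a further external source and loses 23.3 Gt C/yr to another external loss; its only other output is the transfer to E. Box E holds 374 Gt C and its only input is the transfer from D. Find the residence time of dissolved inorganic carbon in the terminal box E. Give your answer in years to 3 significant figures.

Box A: F(A→B) = (42.4 + 43.8) − 21.2 = 65.000 Gt C/yr.
Box B: F(B→C) = (65.000 + 24.4) − 37.1 = 52.300 Gt C/yr.
Box C: F(C→D) = (52.300 + 25.7) − 38.7 = 39.300 Gt C/yr.
Box D: F(D→E) = (39.300 + 24.7) − 23.3 = 40.700 Gt C/yr.
Box E throughput = its input = 40.700 Gt C/yr; τ = 374 / 40.700 = 9.189 yr.

9.19 yr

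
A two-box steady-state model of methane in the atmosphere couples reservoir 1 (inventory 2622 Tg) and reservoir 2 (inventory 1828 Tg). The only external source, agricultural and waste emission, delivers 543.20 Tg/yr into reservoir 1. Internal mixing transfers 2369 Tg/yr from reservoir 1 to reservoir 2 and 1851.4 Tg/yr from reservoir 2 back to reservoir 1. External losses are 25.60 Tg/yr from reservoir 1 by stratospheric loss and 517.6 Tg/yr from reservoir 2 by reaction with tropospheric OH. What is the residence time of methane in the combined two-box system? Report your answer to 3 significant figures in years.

Treat the two boxes together as one reservoir: the mixing fluxes between them are internal recycling, so τ = ΣM / Σ(external losses).
M_total = 2622 + 1828 = 4450.0 Tg.
ΣF_external_out = 25.60 + 517.6 = 543.20 Tg/yr.
τ = M_total / ΣF_ext = 4450.0 / 543.20 = 8.192 yr.

8.19 yr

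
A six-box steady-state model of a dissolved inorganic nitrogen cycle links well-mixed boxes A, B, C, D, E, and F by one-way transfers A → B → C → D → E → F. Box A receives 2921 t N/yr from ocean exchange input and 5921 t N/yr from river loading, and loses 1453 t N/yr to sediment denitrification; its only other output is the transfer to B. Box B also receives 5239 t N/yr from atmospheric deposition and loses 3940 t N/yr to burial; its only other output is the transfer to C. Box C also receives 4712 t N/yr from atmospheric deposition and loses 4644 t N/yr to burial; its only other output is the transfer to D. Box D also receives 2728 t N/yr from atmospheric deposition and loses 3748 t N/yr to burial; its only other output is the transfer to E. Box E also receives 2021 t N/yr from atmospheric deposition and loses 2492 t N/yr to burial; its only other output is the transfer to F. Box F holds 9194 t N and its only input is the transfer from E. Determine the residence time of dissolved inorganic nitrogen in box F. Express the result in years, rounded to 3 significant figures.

Box A: F(A→B) = (2921 + 5921) − 1453 = 7389.0 t N/yr.
Box B: F(B→C) = (7389.0 + 5239) − 3940 = 8688.0 t N/yr.
Box C: F(C→D) = (8688.0 + 4712) − 4644 = 8756.0 t N/yr.
Box D: F(D→E) = (8756.0 + 2728) − 3748 = 7736.0 t N/yr.
Box E: F(E→F) = (7736.0 + 2021) − 2492 = 7265.0 t N/yr.
Box F throughput = its input = 7265.0 t N/yr; τ = 9194 / 7265.0 = 1.266 yr.

1.27 yr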